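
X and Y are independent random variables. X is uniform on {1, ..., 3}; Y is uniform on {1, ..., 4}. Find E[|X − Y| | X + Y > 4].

4/3

P(X + Y > 4) = 1/2.
Summing |X−Y|·P(x,y) over outcomes with X + Y > 4 gives 2/3.
E[|X − Y| | X + Y > 4] = (2/3) / (1/2) = 4/3.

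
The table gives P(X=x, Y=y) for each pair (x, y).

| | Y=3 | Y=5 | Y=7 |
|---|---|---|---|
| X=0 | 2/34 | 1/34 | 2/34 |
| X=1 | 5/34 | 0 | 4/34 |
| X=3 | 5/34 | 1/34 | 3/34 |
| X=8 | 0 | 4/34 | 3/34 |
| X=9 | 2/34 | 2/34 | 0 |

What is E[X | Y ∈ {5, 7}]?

9/2

P(Y ∈ {5, 7}) = 10/17.
Σ X·P over the event = 0·(1/34) + 0·(2/34) + 1·(4/34) + 3·(1/34) + 3·(3/34) + 8·(4/34) + 8·(3/34) + 9·(2/34) = 45/17.
E[X | Y ∈ {5, 7}] = (45/17) / (10/17) = 9/2.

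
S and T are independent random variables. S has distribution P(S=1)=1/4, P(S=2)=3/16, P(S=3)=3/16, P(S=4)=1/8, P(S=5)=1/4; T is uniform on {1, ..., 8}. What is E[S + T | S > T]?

P(S > T) = 31/128.
Summing (S+T)·P(x,y) over outcomes with S > T gives 3/2.
E[S + T | S > T] = (3/2) / (31/128) = 192/31.

192/31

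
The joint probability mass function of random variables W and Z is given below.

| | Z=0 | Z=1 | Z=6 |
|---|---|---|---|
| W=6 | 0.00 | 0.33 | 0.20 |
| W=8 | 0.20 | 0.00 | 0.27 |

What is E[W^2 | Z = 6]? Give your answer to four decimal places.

P(Z = 6) = 0.47.
Summing W^2·P(W=x,Z=y) over the conditioning event gives 24.48.
E[W^2 | Z = 6] = (24.48) / (0.47) = 52.0851.

52.0851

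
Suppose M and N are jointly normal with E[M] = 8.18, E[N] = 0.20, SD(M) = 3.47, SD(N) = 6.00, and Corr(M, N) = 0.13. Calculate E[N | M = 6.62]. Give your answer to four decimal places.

-0.1507

The regression of N on M has slope ρ·σ_N/σ_M and passes through (μ_M, μ_N).
E[N | M=6.62] = 0.20 + (0.13)·(6.00/3.47)·(6.62 − (8.18)) = 0.20 + (0.22478)·(-1.56) = -0.1507.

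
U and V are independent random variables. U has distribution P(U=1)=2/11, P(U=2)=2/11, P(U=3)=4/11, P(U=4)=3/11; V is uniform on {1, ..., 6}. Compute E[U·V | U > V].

112/19

P(U > V) = 19/66.
Summing UV·P(x,y) over outcomes with U > V gives 56/33.
E[U·V | U > V] = (56/33) / (19/66) = 112/19.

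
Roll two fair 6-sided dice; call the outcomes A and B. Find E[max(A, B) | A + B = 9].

11/2

Outcomes with A + B = 9: (3,6), (4,5), (5,4), (6,3), each with probability 1/36.
E[max(A, B) | A + B = 9] = (6 + 5 + 5 + 6) / 4 = 11/2.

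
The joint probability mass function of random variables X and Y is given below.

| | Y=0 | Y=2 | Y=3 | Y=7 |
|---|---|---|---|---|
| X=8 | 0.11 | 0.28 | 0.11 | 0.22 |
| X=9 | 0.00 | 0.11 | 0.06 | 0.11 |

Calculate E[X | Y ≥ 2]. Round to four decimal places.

8.3146

P(Y ≥ 2) = 0.89.
Σ X·P over the event = 8·(0.28) + 8·(0.11) + 8·(0.22) + 9·(0.11) + 9·(0.06) + 9·(0.11) = 7.40.
E[X | Y ≥ 2] = (7.40) / (0.89) = 8.3146.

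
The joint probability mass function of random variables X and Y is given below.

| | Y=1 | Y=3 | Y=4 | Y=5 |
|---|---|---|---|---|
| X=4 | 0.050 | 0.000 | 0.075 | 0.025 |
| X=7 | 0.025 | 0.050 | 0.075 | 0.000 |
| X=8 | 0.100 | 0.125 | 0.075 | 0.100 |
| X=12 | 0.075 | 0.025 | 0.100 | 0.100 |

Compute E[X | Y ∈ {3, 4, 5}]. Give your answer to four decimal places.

8.5000

P(Y ∈ {3, 4, 5}) = 0.750.
Summing X·P(X=x,Y=y) over the conditioning event gives 6.375.
E[X | Y ∈ {3, 4, 5}] = (6.375) / (0.750) = 8.5000.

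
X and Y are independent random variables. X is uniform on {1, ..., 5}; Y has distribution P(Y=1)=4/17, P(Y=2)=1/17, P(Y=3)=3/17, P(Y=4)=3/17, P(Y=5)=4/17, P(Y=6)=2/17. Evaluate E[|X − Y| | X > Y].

29/14

P(X > Y) = 28/85.
Summing |X−Y|·P(x,y) over outcomes with X > Y gives 58/85.
E[|X − Y| | X > Y] = (58/85) / (28/85) = 29/14.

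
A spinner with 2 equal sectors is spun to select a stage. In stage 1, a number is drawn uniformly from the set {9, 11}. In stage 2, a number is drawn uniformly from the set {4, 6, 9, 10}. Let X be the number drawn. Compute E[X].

E[X | stage 1] = (9+11)/2 = 10.
E[X | stage 2] = (4+6+9+10)/4 = 29/4.
By the law of total expectation,
E[X] = (1/2)·(10) + (1/2)·(29/4) = 69/8.

69/8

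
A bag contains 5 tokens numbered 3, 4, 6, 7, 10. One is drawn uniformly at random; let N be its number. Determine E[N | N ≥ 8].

10

P(N ≥ 8) = 1/5.
Σ over the event: 10·1/5 = 2.
E[N | N ≥ 8] = (2) / (1/5) = 10.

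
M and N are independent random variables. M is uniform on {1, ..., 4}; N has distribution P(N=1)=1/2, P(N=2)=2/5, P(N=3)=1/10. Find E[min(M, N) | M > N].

17/12

P(M > N) = 3/5.
Summing min(M,N)·P(x,y) over outcomes with M > N gives 17/20.
E[min(M, N) | M > N] = (17/20) / (3/5) = 17/12.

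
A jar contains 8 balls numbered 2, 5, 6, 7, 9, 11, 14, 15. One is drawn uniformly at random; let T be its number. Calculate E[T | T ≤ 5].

7/2

P(T ≤ 5) = 1/4.
Σ over the event: 2·1/8 + 5·1/8 = 7/8.
E[T | T ≤ 5] = (7/8) / (1/4) = 7/2.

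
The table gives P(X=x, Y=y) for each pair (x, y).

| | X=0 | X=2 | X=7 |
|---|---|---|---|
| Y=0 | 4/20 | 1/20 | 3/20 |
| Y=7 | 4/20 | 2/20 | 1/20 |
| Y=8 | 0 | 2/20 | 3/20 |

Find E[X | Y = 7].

11/7

P(Y = 7) = 7/20.
Summing X·P(X=x,Y=y) over the conditioning event gives 11/20.
E[X | Y = 7] = (11/20) / (7/20) = 11/7.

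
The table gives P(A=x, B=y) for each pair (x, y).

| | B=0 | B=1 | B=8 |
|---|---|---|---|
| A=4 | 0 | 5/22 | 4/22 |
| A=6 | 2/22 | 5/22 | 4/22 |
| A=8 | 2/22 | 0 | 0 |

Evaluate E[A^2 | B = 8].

P(B = 8) = 4/11.
Σ A^2·P over the event = 16·(4/22) + 36·(4/22) = 104/11.
E[A^2 | B = 8] = (104/11) / (4/11) = 26.

26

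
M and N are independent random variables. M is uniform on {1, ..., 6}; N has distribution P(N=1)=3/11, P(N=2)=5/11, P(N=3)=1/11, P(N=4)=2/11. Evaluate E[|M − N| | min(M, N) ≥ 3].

P(min(M, N) ≥ 3) = 2/11.
Summing |M−N|·P(x,y) over outcomes with min(M, N) ≥ 3 gives 7/33.
E[|M − N| | min(M, N) ≥ 3] = (7/33) / (2/11) = 7/6.

7/6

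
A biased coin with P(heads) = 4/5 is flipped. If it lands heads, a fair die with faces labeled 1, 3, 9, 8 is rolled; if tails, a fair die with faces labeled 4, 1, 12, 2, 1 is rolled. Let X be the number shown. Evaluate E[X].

5

E[X | heads] = (1+3+9+8)/4 = 21/4.
E[X | tails] = (4+1+12+2+1)/5 = 4.
By the law of total expectation,
E[X] = (4/5)·(21/4) + (1/5)·(4) = 5.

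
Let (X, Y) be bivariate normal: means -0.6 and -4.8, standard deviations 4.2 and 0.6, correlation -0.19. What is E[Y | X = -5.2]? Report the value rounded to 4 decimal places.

-4.6751

For a bivariate normal, E[Y | X=x] = μ_Y + ρ·(σ_Y/σ_X)·(x − μ_X).
E[Y | X=-5.2] = -4.8 + (-0.19)·(0.6/4.2)·(-5.2 − (-0.6)) = -4.8 + (-0.027143)·(-4.6) = -4.6751.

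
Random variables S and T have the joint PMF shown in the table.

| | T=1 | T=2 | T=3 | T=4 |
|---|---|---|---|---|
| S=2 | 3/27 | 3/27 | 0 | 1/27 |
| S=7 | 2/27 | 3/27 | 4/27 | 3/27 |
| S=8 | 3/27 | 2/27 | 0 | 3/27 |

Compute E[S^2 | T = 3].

49

P(T = 3) = 4/27.
Summing S^2·P(S=x,T=y) over the conditioning event gives 196/27.
E[S^2 | T = 3] = (196/27) / (4/27) = 49.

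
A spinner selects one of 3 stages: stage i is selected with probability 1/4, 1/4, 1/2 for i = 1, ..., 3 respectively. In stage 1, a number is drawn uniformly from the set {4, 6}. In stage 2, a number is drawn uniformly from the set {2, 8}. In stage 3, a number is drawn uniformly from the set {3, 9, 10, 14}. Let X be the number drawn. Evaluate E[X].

E[X | stage 1] = (4+6)/2 = 5.
E[X | stage 2] = (2+8)/2 = 5.
E[X | stage 3] = (3+9+10+14)/4 = 9.
By the law of total expectation,
E[X] = (1/4)·(5) + (1/4)·(5) + (1/2)·(9) = 7.

7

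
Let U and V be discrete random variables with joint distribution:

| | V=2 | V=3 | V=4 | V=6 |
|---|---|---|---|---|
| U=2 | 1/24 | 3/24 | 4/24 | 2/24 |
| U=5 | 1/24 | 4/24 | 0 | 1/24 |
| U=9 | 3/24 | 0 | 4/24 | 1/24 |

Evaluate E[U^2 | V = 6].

57/2

P(V = 6) = 1/6.
Σ U^2·P over the event = 4·(2/24) + 25·(1/24) + 81·(1/24) = 19/4.
E[U^2 | V = 6] = (19/4) / (1/6) = 57/2.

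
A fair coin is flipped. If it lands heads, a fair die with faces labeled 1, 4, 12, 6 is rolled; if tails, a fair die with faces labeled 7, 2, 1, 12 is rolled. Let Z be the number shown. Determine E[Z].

E[Z | heads] = (1+4+12+6)/4 = 23/4.
E[Z | tails] = (7+2+1+12)/4 = 11/2.
E[Z] = (1/2)·(23/4) + (1/2)·(11/2) = 45/8.

45/8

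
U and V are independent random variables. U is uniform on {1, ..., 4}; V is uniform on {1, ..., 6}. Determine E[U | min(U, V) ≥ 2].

P(min(U, V) ≥ 2) = 5/8.
Summing U·P(x,y) over outcomes with min(U, V) ≥ 2 gives 15/8.
E[U | min(U, V) ≥ 2] = (15/8) / (5/8) = 3.

3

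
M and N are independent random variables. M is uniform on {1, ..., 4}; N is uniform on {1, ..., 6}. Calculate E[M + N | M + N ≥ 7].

8

P(M + N ≥ 7) = 5/12.
Summing (M+N)·P(x,y) over outcomes with M + N ≥ 7 gives 10/3.
E[M + N | M + N ≥ 7] = (10/3) / (5/12) = 8.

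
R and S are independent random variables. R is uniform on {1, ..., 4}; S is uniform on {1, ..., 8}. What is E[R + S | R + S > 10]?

Outcomes with R + S > 10: (3,8), (4,7), (4,8), each with probability 1/32.
E[R + S | R + S > 10] = (11 + 11 + 12) / 3 = 34/3.

34/3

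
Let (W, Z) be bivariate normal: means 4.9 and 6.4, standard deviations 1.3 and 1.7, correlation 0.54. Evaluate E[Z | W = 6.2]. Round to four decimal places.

7.3180

E[Z | W=x] = μ_Z + ρ(σ_Z/σ_W)(x − μ_W) for jointly normal variables.
E[Z | W=6.2] = 6.4 + (0.54)·(1.7/1.3)·(6.2 − (4.9)) = 6.4 + (0.70615)·(1.3) = 7.3180.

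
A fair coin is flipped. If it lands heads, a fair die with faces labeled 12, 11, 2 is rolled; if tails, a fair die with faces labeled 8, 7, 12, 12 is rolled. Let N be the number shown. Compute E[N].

217/24

E[N | heads] = (12+11+2)/3 = 25/3.
E[N | tails] = (8+7+12+12)/4 = 39/4.
E[N] = (1/2)·(25/3) + (1/2)·(39/4) = 217/24.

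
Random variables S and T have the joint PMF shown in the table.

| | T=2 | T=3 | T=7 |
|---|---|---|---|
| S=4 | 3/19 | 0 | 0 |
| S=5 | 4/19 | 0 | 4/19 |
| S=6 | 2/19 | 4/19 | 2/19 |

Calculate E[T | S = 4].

P(S = 4) = 3/19.
Σ T·P over the event = 2·(3/19) = 6/19.
E[T | S = 4] = (6/19) / (3/19) = 2.

2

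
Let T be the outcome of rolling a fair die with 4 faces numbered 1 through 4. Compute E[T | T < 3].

Given T < 3, T is equally likely to be any of {1, 2}.
E[T | T < 3] = (1 + 2) / 2 = 3/2.

3/2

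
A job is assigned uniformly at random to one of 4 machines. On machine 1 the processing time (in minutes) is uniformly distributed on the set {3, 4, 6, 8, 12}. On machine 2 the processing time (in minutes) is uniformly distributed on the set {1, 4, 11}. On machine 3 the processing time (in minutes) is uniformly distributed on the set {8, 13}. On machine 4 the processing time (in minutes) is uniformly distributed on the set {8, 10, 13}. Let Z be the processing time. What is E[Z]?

E[Z | machine 1] = (3+4+6+8+12)/5 = 33/5.
E[Z | machine 2] = (1+4+11)/3 = 16/3.
E[Z | machine 3] = (8+13)/2 = 21/2.
E[Z | machine 4] = (8+10+13)/3 = 31/3.
By the law of total expectation,
E[Z] = (1/4)·(33/5) + (1/4)·(16/3) + (1/4)·(21/2) + (1/4)·(31/3) = 983/120.

983/120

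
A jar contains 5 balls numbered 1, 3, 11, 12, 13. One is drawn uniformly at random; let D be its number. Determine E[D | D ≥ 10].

P(D ≥ 10) = 3/5.
Σ over the event: 11·1/5 + 12·1/5 + 13·1/5 = 36/5.
E[D | D ≥ 10] = (36/5) / (3/5) = 12.

12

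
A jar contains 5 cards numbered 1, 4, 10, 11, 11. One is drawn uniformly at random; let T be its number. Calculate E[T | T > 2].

P(T > 2) = 4/5.
Σ over the event: 4·1/5 + 10·1/5 + 11·2/5 = 36/5.
E[T | T > 2] = (36/5) / (4/5) = 9.

9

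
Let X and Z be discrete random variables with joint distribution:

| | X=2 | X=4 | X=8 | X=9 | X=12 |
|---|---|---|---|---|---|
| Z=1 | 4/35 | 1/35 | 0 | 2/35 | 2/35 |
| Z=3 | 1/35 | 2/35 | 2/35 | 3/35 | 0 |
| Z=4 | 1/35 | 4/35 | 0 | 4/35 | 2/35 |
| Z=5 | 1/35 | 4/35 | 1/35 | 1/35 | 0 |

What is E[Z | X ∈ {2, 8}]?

P(X ∈ {2, 8}) = 2/7.
Σ Z·P over the event = 1·(4/35) + 3·(1/35) + 4·(1/35) + 5·(1/35) + 3·(2/35) + 5·(1/35) = 27/35.
E[Z | X ∈ {2, 8}] = (27/35) / (2/7) = 27/10.

27/10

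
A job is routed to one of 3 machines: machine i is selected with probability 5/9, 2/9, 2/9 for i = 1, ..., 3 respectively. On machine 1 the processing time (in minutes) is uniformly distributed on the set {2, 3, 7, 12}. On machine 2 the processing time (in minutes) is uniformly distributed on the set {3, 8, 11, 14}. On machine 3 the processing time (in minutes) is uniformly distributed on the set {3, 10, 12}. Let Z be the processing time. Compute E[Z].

194/27

E[Z | machine 1] = (2+3+7+12)/4 = 6.
E[Z | machine 2] = (3+8+11+14)/4 = 9.
E[Z | machine 3] = (3+10+12)/3 = 25/3.
By the law of total expectation,
E[Z] = (5/9)·(6) + (2/9)·(9) + (2/9)·(25/3) = 194/27.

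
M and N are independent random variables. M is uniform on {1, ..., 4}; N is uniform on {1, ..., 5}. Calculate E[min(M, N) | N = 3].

9/4

Outcomes with N = 3: (1,3), (2,3), (3,3), (4,3), each with probability 1/20.
E[min(M, N) | N = 3] = (1 + 2 + 3 + 3) / 4 = 9/4.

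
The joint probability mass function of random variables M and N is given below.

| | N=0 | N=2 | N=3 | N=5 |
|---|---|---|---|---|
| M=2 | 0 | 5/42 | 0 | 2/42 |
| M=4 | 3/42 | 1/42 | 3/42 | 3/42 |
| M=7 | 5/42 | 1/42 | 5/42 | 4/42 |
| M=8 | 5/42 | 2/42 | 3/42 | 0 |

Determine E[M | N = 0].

87/13

P(N = 0) = 13/42.
Σ M·P over the event = 4·(3/42) + 7·(5/42) + 8·(5/42) = 29/14.
E[M | N = 0] = (29/14) / (13/42) = 87/13.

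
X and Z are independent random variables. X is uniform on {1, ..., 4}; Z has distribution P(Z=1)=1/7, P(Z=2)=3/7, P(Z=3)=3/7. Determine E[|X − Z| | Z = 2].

P(Z = 2) = 3/7.
Summing |X−Z|·P(x,y) over outcomes with Z = 2 gives 3/7.
E[|X − Z| | Z = 2] = (3/7) / (3/7) = 1.

1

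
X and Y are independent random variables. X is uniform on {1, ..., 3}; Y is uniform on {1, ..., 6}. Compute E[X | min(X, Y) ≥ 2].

Outcomes with min(X, Y) ≥ 2: (2,2), (2,3), (2,4), (2,5), (2,6), (3,2), (3,3), (3,4), (3,5), (3,6), each with probability 1/18.
E[X | min(X, Y) ≥ 2] = (2 + 2 + 2 + 2 + 2 + 3 + 3 + 3 + 3 + 3) / 10 = 5/2.

5/2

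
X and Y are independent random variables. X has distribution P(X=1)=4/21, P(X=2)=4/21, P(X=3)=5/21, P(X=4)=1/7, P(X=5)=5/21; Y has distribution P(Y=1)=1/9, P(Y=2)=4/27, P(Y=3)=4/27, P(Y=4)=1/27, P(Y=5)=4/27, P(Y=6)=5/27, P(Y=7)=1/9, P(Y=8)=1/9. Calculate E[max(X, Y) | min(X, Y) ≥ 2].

91/17

P(min(X, Y) ≥ 2) = 136/189.
Summing max(X,Y)·P(x,y) over outcomes with min(X, Y) ≥ 2 gives 104/27.
E[max(X, Y) | min(X, Y) ≥ 2] = (104/27) / (136/189) = 91/17.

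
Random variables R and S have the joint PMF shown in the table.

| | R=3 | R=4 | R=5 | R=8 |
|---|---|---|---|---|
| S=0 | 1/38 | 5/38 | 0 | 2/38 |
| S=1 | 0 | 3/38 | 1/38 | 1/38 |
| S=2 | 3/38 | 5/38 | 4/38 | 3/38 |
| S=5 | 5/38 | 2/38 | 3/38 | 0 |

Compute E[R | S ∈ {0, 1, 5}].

102/23

P(S ∈ {0, 1, 5}) = 23/38.
Summing R·P(R=x,S=y) over the conditioning event gives 51/19.
E[R | S ∈ {0, 1, 5}] = (51/19) / (23/38) = 102/23.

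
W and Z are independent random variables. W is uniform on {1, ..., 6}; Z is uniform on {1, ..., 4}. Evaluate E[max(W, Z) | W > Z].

32/7

P(W > Z) = 7/12.
Summing max(W,Z)·P(x,y) over outcomes with W > Z gives 8/3.
E[max(W, Z) | W > Z] = (8/3) / (7/12) = 32/7.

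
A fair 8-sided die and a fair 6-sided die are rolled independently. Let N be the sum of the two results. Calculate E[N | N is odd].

8

P(N is odd) = 1/2.
Σ over the event: 3·1/24 + 5·1/12 + 7·1/8 + 9·1/8 + 11·1/12 + 13·1/24 = 4.
E[N | N is odd] = (4) / (1/2) = 8.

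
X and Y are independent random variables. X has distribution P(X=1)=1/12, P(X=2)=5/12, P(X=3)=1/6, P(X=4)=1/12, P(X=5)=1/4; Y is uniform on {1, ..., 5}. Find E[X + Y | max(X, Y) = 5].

31/4

P(max(X, Y) = 5) = 2/5.
Summing (X+Y)·P(x,y) over outcomes with max(X, Y) = 5 gives 31/10.
E[X + Y | max(X, Y) = 5] = (31/10) / (2/5) = 31/4.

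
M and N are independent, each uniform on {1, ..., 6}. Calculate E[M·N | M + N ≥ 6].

P(M + N ≥ 6) = 13/18.
Summing MN·P(x,y) over outcomes with M + N ≥ 6 gives 203/18.
E[M·N | M + N ≥ 6] = (203/18) / (13/18) = 203/13.

203/13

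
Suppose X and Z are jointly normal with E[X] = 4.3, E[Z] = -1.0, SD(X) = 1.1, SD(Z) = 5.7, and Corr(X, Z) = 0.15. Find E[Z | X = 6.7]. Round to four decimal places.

0.8655

E[Z | X=x] = μ_Z + ρ(σ_Z/σ_X)(x − μ_X) for jointly normal variables.
E[Z | X=6.7] = -1.0 + (0.15)·(5.7/1.1)·(6.7 − (4.3)) = -1.0 + (0.777273)·(2.4) = 0.8655.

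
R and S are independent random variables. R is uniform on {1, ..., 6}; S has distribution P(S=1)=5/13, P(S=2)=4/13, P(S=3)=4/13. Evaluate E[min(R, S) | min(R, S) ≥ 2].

P(min(R, S) ≥ 2) = 20/39.
Summing min(R,S)·P(x,y) over outcomes with min(R, S) ≥ 2 gives 16/13.
E[min(R, S) | min(R, S) ≥ 2] = (16/13) / (20/39) = 12/5.

12/5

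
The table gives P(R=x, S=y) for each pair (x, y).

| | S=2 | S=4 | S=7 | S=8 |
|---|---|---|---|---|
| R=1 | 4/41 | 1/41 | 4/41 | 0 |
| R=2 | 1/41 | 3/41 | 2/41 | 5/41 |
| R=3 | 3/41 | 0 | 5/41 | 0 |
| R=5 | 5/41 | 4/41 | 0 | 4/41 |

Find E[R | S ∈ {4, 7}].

50/19

P(S ∈ {4, 7}) = 19/41.
Σ R·P over the event = 1·(1/41) + 1·(4/41) + 2·(3/41) + 2·(2/41) + 3·(5/41) + 5·(4/41) = 50/41.
E[R | S ∈ {4, 7}] = (50/41) / (19/41) = 50/19.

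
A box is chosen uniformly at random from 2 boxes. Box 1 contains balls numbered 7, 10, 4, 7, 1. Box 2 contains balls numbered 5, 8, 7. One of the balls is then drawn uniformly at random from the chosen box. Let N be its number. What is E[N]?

E[N | box 1] = (7+10+4+7+1)/5 = 29/5.
E[N | box 2] = (5+8+7)/3 = 20/3.
By the law of total expectation,
E[N] = (1/2)·(29/5) + (1/2)·(20/3) = 187/30.

187/30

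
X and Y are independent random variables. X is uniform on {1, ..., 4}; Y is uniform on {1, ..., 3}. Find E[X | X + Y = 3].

Outcomes with X + Y = 3: (1,2), (2,1), each with probability 1/12.
E[X | X + Y = 3] = (1 + 2) / 2 = 3/2.

3/2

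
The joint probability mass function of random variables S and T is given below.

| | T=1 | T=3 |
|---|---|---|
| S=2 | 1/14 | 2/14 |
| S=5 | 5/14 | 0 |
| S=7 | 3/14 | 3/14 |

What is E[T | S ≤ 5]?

3/2

P(S ≤ 5) = 4/7.
Σ T·P over the event = 1·(1/14) + 3·(2/14) + 1·(5/14) = 6/7.
E[T | S ≤ 5] = (6/7) / (4/7) = 3/2.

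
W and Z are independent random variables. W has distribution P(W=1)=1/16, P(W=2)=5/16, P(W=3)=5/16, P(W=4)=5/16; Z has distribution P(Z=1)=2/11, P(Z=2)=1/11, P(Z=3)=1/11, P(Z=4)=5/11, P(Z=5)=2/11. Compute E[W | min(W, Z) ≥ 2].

3

P(min(W, Z) ≥ 2) = 135/176.
Summing W·P(x,y) over outcomes with min(W, Z) ≥ 2 gives 405/176.
E[W | min(W, Z) ≥ 2] = (405/176) / (135/176) = 3.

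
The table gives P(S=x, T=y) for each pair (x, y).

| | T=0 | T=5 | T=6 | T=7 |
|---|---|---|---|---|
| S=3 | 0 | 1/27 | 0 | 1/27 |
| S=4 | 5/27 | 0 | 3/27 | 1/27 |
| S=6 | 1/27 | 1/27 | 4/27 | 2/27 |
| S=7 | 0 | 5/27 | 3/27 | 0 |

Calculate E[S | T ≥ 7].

P(T ≥ 7) = 4/27.
Σ S·P over the event = 3·(1/27) + 4·(1/27) + 6·(2/27) = 19/27.
E[S | T ≥ 7] = (19/27) / (4/27) = 19/4.

19/4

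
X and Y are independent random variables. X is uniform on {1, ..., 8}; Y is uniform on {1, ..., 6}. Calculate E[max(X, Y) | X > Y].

P(X > Y) = 9/16.
Summing max(X,Y)·P(x,y) over outcomes with X > Y gives 10/3.
E[max(X, Y) | X > Y] = (10/3) / (9/16) = 160/27.

160/27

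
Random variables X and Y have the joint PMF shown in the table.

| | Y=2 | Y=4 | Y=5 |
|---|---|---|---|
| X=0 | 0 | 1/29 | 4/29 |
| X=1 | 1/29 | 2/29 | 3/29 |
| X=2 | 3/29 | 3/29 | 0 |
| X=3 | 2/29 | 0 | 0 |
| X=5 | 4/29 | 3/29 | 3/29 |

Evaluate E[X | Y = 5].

9/5

P(Y = 5) = 10/29.
Σ X·P over the event = 0·(4/29) + 1·(3/29) + 5·(3/29) = 18/29.
E[X | Y = 5] = (18/29) / (10/29) = 9/5.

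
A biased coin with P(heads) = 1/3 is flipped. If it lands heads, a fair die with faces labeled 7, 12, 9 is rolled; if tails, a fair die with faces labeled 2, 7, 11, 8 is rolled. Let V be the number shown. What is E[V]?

70/9

E[V | heads] = (7+12+9)/3 = 28/3.
E[V | tails] = (2+7+11+8)/4 = 7.
By the law of total expectation,
E[V] = (1/3)·(28/3) + (2/3)·(7) = 70/9.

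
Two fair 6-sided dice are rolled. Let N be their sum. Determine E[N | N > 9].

P(N > 9) = 1/6.
Σ over the event: 10·1/12 + 11·1/18 + 12·1/36 = 16/9.
E[N | N > 9] = (16/9) / (1/6) = 32/3.

32/3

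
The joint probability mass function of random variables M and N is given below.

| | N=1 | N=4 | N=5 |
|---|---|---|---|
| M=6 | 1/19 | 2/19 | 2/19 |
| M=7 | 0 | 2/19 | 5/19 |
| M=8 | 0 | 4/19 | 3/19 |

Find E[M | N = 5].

71/10

P(N = 5) = 10/19.
Summing M·P(M=x,N=y) over the conditioning event gives 71/19.
E[M | N = 5] = (71/19) / (10/19) = 71/10.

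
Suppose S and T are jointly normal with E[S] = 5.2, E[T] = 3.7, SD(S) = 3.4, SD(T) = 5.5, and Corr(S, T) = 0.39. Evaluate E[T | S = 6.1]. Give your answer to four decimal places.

E[T | S=x] = μ_T + ρ(σ_T/σ_S)(x − μ_S) for jointly normal variables.
E[T | S=6.1] = 3.7 + (0.39)·(5.5/3.4)·(6.1 − (5.2)) = 3.7 + (0.63088)·(0.9) = 4.2678.

4.2678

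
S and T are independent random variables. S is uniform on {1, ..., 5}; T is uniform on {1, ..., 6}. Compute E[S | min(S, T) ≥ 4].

9/2

Outcomes with min(S, T) ≥ 4: (4,4), (4,5), (4,6), (5,4), (5,5), (5,6), each with probability 1/30.
E[S | min(S, T) ≥ 4] = (4 + 4 + 4 + 5 + 5 + 5) / 6 = 9/2.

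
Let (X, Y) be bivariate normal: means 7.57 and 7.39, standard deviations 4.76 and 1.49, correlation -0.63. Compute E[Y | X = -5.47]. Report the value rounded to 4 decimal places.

9.9616

The regression of Y on X has slope ρ·σ_Y/σ_X and passes through (μ_X, μ_Y).
E[Y | X=-5.47] = 7.39 + (-0.63)·(1.49/4.76)·(-5.47 − (7.57)) = 7.39 + (-0.19721)·(-13.04) = 9.9616.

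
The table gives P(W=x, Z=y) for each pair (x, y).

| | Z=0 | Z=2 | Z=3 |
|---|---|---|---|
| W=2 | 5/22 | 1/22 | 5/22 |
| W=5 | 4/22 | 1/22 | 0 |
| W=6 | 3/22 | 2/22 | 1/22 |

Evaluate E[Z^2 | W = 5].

P(W = 5) = 5/22.
Σ Z^2·P over the event = 0·(4/22) + 4·(1/22) = 2/11.
E[Z^2 | W = 5] = (2/11) / (5/22) = 4/5.

4/5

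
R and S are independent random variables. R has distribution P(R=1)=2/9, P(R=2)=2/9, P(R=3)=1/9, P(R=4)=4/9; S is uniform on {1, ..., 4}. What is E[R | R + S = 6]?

23/7

P(R + S = 6) = 7/36.
Summing R·P(x,y) over outcomes with R + S = 6 gives 23/36.
E[R | R + S = 6] = (23/36) / (7/36) = 23/7.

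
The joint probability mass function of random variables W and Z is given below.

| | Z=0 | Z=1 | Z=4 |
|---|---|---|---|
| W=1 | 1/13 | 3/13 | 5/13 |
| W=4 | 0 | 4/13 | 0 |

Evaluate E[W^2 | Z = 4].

1

P(Z = 4) = 5/13.
Σ W^2·P over the event = 1·(5/13) = 5/13.
E[W^2 | Z = 4] = (5/13) / (5/13) = 1.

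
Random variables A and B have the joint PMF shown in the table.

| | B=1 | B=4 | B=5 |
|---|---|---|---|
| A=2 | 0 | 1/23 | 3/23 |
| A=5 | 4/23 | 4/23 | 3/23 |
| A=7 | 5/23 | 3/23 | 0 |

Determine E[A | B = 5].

P(B = 5) = 6/23.
Σ A·P over the event = 2·(3/23) + 5·(3/23) = 21/23.
E[A | B = 5] = (21/23) / (6/23) = 7/2.

7/2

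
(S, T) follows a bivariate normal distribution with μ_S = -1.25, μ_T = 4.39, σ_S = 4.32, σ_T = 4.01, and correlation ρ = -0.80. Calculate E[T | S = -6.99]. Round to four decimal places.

The regression of T on S has slope ρ·σ_T/σ_S and passes through (μ_S, μ_T).
E[T | S=-6.99] = 4.39 + (-0.80)·(4.01/4.32)·(-6.99 − (-1.25)) = 4.39 + (-0.74259)·(-5.74) = 8.6525.

8.6525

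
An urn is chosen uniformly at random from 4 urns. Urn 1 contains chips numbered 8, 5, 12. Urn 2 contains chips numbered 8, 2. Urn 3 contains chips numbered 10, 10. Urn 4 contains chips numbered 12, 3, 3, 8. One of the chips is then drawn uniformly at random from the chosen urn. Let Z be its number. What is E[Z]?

E[Z | urn 1] = (8+5+12)/3 = 25/3.
E[Z | urn 2] = (8+2)/2 = 5.
E[Z | urn 3] = (10+10)/2 = 10.
E[Z | urn 4] = (12+3+3+8)/4 = 13/2.
By the law of total expectation,
E[Z] = (1/4)·(25/3) + (1/4)·(5) + (1/4)·(10) + (1/4)·(13/2) = 179/24.

179/24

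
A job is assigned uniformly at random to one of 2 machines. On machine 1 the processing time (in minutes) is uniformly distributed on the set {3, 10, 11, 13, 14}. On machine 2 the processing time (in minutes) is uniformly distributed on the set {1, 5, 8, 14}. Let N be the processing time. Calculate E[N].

E[N | machine 1] = (3+10+11+13+14)/5 = 51/5.
E[N | machine 2] = (1+5+8+14)/4 = 7.
E[N] = (1/2)·(51/5) + (1/2)·(7) = 43/5.

43/5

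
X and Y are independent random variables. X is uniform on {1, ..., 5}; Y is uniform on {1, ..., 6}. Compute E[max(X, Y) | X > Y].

Outcomes with X > Y: (2,1), (3,1), (3,2), (4,1), (4,2), (4,3), (5,1), (5,2), (5,3), (5,4), each with probability 1/30.
E[max(X, Y) | X > Y] = (2 + 3 + 3 + 4 + 4 + 4 + 5 + 5 + 5 + 5) / 10 = 4.

4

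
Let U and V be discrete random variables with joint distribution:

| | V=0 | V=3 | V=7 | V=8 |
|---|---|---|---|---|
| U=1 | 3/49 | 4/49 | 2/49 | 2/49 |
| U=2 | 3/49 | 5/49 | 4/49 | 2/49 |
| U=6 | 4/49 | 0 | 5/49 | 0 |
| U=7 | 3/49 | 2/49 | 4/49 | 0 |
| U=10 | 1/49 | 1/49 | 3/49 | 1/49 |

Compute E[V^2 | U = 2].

P(U = 2) = 2/7.
Σ V^2·P over the event = 0·(3/49) + 9·(5/49) + 49·(4/49) + 64·(2/49) = 369/49.
E[V^2 | U = 2] = (369/49) / (2/7) = 369/14.

369/14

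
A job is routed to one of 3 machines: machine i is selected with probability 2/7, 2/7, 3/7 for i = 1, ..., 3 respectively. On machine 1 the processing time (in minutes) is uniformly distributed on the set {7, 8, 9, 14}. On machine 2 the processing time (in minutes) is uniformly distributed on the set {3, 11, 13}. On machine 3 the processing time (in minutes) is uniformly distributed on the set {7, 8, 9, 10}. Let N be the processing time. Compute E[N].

E[N | machine 1] = (7+8+9+14)/4 = 19/2.
E[N | machine 2] = (3+11+13)/3 = 9.
E[N | machine 3] = (7+8+9+10)/4 = 17/2.
E[N] = (2/7)·(19/2) + (2/7)·(9) + (3/7)·(17/2) = 125/14.

125/14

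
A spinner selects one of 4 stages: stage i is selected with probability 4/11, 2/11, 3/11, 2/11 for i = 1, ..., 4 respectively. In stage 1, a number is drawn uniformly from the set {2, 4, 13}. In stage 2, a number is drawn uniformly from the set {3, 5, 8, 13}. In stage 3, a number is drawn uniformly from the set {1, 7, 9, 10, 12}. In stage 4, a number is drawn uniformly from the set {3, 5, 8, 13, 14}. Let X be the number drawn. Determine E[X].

2413/330

E[X | stage 1] = (2+4+13)/3 = 19/3.
E[X | stage 2] = (3+5+8+13)/4 = 29/4.
E[X | stage 3] = (1+7+9+10+12)/5 = 39/5.
E[X | stage 4] = (3+5+8+13+14)/5 = 43/5.
By the law of total expectation,
E[X] = (4/11)·(19/3) + (2/11)·(29/4) + (3/11)·(39/5) + (2/11)·(43/5) = 2413/330.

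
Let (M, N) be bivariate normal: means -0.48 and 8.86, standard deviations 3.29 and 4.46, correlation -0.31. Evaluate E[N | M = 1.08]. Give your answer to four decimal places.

For a bivariate normal, E[N | M=x] = μ_N + ρ·(σ_N/σ_M)·(x − μ_M).
E[N | M=1.08] = 8.86 + (-0.31)·(4.46/3.29)·(1.08 − (-0.48)) = 8.86 + (-0.42024)·(1.56) = 8.2044.

8.2044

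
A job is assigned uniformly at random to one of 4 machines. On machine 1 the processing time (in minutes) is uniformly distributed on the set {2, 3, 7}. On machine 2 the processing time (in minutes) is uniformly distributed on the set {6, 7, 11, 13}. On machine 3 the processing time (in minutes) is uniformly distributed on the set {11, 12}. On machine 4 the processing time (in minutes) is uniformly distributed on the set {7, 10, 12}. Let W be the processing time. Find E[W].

413/48

E[W | machine 1] = (2+3+7)/3 = 4.
E[W | machine 2] = (6+7+11+13)/4 = 37/4.
E[W | machine 3] = (11+12)/2 = 23/2.
E[W | machine 4] = (7+10+12)/3 = 29/3.
By the law of total expectation,
E[W] = (1/4)·(4) + (1/4)·(37/4) + (1/4)·(23/2) + (1/4)·(29/3) = 413/48.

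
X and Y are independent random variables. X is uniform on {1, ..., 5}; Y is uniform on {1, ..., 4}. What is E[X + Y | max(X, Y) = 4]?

44/7

Outcomes with max(X, Y) = 4: (1,4), (2,4), (3,4), (4,1), (4,2), (4,3), (4,4), each with probability 1/20.
E[X + Y | max(X, Y) = 4] = (5 + 6 + 7 + 5 + 6 + 7 + 8) / 7 = 44/7.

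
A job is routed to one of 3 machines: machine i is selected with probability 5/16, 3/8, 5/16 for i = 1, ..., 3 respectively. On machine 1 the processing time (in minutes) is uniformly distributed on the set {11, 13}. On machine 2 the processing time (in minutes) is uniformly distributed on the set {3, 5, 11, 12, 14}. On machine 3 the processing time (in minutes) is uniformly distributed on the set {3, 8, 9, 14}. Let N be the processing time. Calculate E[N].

313/32

E[N | machine 1] = (11+13)/2 = 12.
E[N | machine 2] = (3+5+11+12+14)/5 = 9.
E[N | machine 3] = (3+8+9+14)/4 = 17/2.
E[N] = (5/16)·(12) + (3/8)·(9) + (5/16)·(17/2) = 313/32.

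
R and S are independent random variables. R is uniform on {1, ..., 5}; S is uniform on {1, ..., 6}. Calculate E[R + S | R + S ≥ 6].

P(R + S ≥ 6) = 2/3.
Summing (R+S)·P(x,y) over outcomes with R + S ≥ 6 gives 31/6.
E[R + S | R + S ≥ 6] = (31/6) / (2/3) = 31/4.

31/4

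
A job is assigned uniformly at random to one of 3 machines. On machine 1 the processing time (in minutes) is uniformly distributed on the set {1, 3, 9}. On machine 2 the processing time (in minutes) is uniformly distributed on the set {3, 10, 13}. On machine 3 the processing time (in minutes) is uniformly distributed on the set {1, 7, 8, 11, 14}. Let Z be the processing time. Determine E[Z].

106/15

E[Z | machine 1] = (1+3+9)/3 = 13/3.
E[Z | machine 2] = (3+10+13)/3 = 26/3.
E[Z | machine 3] = (1+7+8+11+14)/5 = 41/5.
By the law of total expectation,
E[Z] = (1/3)·(13/3) + (1/3)·(26/3) + (1/3)·(41/5) = 106/15.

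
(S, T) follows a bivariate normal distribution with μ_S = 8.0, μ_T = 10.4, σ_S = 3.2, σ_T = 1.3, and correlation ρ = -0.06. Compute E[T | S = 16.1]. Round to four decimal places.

10.2026

E[T | S=x] = μ_T + ρ(σ_T/σ_S)(x − μ_S) for jointly normal variables.
E[T | S=16.1] = 10.4 + (-0.06)·(1.3/3.2)·(16.1 − (8.0)) = 10.4 + (-0.024375)·(8.1) = 10.2026.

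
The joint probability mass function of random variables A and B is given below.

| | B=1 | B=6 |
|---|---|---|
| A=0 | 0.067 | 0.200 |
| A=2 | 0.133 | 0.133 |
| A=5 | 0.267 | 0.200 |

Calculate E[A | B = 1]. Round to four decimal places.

P(B = 1) = 0.467.
Summing A·P(A=x,B=y) over the conditioning event gives 1.601.
E[A | B = 1] = (1.601) / (0.467) = 3.4283.

3.4283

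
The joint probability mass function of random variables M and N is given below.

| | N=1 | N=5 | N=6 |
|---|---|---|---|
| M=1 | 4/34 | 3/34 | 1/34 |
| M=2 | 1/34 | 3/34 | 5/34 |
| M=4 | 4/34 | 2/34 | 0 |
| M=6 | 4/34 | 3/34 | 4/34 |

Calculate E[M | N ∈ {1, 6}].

81/23

P(N ∈ {1, 6}) = 23/34.
Σ M·P over the event = 1·(4/34) + 1·(1/34) + 2·(1/34) + 2·(5/34) + 4·(4/34) + 6·(4/34) + 6·(4/34) = 81/34.
E[M | N ∈ {1, 6}] = (81/34) / (23/34) = 81/23.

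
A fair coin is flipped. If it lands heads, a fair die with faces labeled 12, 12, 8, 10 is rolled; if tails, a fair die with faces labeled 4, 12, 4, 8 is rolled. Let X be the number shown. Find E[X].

E[X | heads] = (12+12+8+10)/4 = 21/2.
E[X | tails] = (4+12+4+8)/4 = 7.
E[X] = (1/2)·(21/2) + (1/2)·(7) = 35/4.

35/4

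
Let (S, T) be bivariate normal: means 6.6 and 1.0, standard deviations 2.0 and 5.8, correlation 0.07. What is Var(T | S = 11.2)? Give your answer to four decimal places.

Var(T | S=x) = (1 − ρ²)·σ_T².
Var(T | S=11.2) = (5.8)²·(1 − (0.07)²) = 33.64·0.9951 = 33.4752.

33.4752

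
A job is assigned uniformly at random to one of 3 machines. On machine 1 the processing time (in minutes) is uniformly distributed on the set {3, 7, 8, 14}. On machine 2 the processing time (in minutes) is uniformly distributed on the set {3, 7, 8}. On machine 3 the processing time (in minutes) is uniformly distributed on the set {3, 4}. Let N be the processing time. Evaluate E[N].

E[N | machine 1] = (3+7+8+14)/4 = 8.
E[N | machine 2] = (3+7+8)/3 = 6.
E[N | machine 3] = (3+4)/2 = 7/2.
E[N] = (1/3)·(8) + (1/3)·(6) + (1/3)·(7/2) = 35/6.

35/6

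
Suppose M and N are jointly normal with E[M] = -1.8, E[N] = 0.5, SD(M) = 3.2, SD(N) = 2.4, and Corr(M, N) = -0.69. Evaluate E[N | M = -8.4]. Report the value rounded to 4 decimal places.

3.9155

E[N | M=x] = μ_N + ρ(σ_N/σ_M)(x − μ_M) for jointly normal variables.
E[N | M=-8.4] = 0.5 + (-0.69)·(2.4/3.2)·(-8.4 − (-1.8)) = 0.5 + (-0.5175)·(-6.6) = 3.9155.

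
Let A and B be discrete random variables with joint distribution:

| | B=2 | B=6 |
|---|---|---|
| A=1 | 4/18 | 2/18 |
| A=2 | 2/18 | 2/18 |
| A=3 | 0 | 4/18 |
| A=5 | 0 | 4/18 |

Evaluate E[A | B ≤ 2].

P(B ≤ 2) = 1/3.
Σ A·P over the event = 1·(4/18) + 2·(2/18) = 4/9.
E[A | B ≤ 2] = (4/9) / (1/3) = 4/3.

4/3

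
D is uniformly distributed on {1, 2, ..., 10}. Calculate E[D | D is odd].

Given D is odd, D is equally likely to be any of {1, 3, 5, 7, 9}.
E[D | D is odd] = (1 + 3 + 5 + 7 + 9) / 5 = 5.

5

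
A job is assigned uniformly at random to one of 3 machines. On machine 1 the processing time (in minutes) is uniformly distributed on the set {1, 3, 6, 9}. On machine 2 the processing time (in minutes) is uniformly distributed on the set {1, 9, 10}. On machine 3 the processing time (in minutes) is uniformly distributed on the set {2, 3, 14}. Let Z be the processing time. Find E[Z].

E[Z | machine 1] = (1+3+6+9)/4 = 19/4.
E[Z | machine 2] = (1+9+10)/3 = 20/3.
E[Z | machine 3] = (2+3+14)/3 = 19/3.
E[Z] = (1/3)·(19/4) + (1/3)·(20/3) + (1/3)·(19/3) = 71/12.

71/12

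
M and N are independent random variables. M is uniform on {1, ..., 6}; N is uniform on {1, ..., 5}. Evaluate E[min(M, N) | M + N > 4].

21/8

P(M + N > 4) = 4/5.
Summing min(M,N)·P(x,y) over outcomes with M + N > 4 gives 21/10.
E[min(M, N) | M + N > 4] = (21/10) / (4/5) = 21/8.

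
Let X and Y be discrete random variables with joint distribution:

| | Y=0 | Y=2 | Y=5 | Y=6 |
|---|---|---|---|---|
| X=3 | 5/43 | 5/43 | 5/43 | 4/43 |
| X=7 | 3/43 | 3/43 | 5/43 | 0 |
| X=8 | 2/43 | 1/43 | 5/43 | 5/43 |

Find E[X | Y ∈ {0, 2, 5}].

93/17

P(Y ∈ {0, 2, 5}) = 34/43.
Summing X·P(X=x,Y=y) over the conditioning event gives 186/43.
E[X | Y ∈ {0, 2, 5}] = (186/43) / (34/43) = 93/17.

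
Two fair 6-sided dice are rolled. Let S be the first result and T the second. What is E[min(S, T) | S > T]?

7/3

P(S > T) = 5/12.
Summing min(S,T)·P(x,y) over outcomes with S > T gives 35/36.
E[min(S, T) | S > T] = (35/36) / (5/12) = 7/3.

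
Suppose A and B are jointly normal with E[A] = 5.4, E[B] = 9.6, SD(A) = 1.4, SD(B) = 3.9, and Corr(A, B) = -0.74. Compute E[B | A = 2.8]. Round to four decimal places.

The regression of B on A has slope ρ·σ_B/σ_A and passes through (μ_A, μ_B).
E[B | A=2.8] = 9.6 + (-0.74)·(3.9/1.4)·(2.8 − (5.4)) = 9.6 + (-2.06143)·(-2.6) = 14.9597.

14.9597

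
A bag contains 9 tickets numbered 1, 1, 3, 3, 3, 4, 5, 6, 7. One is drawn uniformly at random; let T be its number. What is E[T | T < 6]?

20/7

P(T < 6) = 7/9.
Σ over the event: 1·2/9 + 3·1/3 + 4·1/9 + 5·1/9 = 20/9.
E[T | T < 6] = (20/9) / (7/9) = 20/7.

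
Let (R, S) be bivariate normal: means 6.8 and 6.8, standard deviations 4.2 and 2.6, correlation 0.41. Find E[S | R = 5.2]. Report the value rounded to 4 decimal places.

6.3939

For a bivariate normal, E[S | R=x] = μ_S + ρ·(σ_S/σ_R)·(x − μ_R).
E[S | R=5.2] = 6.8 + (0.41)·(2.6/4.2)·(5.2 − (6.8)) = 6.8 + (0.25381)·(-1.6) = 6.3939.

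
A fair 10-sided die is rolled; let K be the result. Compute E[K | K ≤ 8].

9/2

Given K ≤ 8, K is equally likely to be any of {1, 2, 3, 4, 5, 6, 7, 8}.
E[K | K ≤ 8] = (1 + 2 + 3 + 4 + 5 + 6 + 7 + 8) / 8 = 9/2.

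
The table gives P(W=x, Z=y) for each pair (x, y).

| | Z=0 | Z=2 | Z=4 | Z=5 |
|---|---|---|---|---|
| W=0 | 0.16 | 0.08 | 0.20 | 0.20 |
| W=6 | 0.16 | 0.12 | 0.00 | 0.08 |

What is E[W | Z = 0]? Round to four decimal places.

P(Z = 0) = 0.32.
Σ W·P over the event = 0·(0.16) + 6·(0.16) = 0.96.
E[W | Z = 0] = (0.96) / (0.32) = 3.0000.

3.0000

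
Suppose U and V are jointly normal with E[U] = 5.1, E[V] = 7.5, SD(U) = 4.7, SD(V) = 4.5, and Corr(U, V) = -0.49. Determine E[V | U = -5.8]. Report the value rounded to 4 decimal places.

E[V | U=x] = μ_V + ρ(σ_V/σ_U)(x − μ_U) for jointly normal variables.
E[V | U=-5.8] = 7.5 + (-0.49)·(4.5/4.7)·(-5.8 − (5.1)) = 7.5 + (-0.46915)·(-10.9) = 12.6137.

12.6137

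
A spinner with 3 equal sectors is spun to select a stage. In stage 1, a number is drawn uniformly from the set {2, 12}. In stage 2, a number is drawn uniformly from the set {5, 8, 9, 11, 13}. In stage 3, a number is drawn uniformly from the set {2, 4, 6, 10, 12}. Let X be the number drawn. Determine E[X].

23/3

E[X | stage 1] = (2+12)/2 = 7.
E[X | stage 2] = (5+8+9+11+13)/5 = 46/5.
E[X | stage 3] = (2+4+6+10+12)/5 = 34/5.
E[X] = (1/3)·(7) + (1/3)·(46/5) + (1/3)·(34/5) = 23/3.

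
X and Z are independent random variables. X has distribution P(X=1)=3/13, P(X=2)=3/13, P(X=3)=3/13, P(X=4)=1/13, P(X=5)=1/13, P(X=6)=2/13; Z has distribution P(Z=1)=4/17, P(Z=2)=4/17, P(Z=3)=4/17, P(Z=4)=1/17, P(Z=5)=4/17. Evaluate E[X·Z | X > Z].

944/95

P(X > Z) = 95/221.
Summing XZ·P(x,y) over outcomes with X > Z gives 944/221.
E[X·Z | X > Z] = (944/221) / (95/221) = 944/95.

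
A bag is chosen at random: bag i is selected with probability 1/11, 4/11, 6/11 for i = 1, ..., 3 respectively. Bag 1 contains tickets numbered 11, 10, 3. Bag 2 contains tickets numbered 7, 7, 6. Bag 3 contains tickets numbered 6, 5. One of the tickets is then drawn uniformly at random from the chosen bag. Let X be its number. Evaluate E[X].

203/33

E[X | bag 1] = (11+10+3)/3 = 8.
E[X | bag 2] = (7+7+6)/3 = 20/3.
E[X | bag 3] = (6+5)/2 = 11/2.
By the law of total expectation,
E[X] = (1/11)·(8) + (4/11)·(20/3) + (6/11)·(11/2) = 203/33.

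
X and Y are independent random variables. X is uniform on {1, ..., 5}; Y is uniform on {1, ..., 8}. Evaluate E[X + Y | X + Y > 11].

37/3

Outcomes with X + Y > 11: (4,8), (5,7), (5,8), each with probability 1/40.
E[X + Y | X + Y > 11] = (12 + 12 + 13) / 3 = 37/3.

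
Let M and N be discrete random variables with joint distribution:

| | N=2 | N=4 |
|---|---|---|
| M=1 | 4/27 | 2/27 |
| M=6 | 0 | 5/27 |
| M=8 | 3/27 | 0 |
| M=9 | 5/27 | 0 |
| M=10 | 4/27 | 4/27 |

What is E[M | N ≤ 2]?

P(N ≤ 2) = 16/27.
Σ M·P over the event = 1·(4/27) + 8·(3/27) + 9·(5/27) + 10·(4/27) = 113/27.
E[M | N ≤ 2] = (113/27) / (16/27) = 113/16.

113/16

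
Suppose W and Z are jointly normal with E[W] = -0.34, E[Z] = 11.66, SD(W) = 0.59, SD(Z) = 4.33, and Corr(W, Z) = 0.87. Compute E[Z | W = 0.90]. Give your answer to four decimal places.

19.5773

The regression of Z on W has slope ρ·σ_Z/σ_W and passes through (μ_W, μ_Z).
E[Z | W=0.90] = 11.66 + (0.87)·(4.33/0.59)·(0.90 − (-0.34)) = 11.66 + (6.3849)·(1.24) = 19.5773.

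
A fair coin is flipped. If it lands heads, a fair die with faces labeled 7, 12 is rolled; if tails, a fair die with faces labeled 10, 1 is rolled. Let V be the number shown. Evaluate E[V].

E[V | heads] = (7+12)/2 = 19/2.
E[V | tails] = (10+1)/2 = 11/2.
By the law of total expectation,
E[V] = (1/2)·(19/2) + (1/2)·(11/2) = 15/2.

15/2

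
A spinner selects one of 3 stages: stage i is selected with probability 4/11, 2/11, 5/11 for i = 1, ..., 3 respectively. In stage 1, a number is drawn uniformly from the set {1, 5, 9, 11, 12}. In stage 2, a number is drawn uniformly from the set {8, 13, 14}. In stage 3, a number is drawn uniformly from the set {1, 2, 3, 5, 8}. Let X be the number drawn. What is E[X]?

E[X | stage 1] = (1+5+9+11+12)/5 = 38/5.
E[X | stage 2] = (8+13+14)/3 = 35/3.
E[X | stage 3] = (1+2+3+5+8)/5 = 19/5.
E[X] = (4/11)·(38/5) + (2/11)·(35/3) + (5/11)·(19/5) = 1091/165.

1091/165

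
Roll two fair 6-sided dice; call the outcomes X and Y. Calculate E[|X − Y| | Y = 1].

5/2

Outcomes with Y = 1: (1,1), (2,1), (3,1), (4,1), (5,1), (6,1), each with probability 1/36.
E[|X − Y| | Y = 1] = (0 + 1 + 2 + 3 + 4 + 5) / 6 = 5/2.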